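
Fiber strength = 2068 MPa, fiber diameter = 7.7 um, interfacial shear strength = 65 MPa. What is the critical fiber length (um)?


Lc = sigma_f * d / (2 * tau_i) = 2068 * 7.7 / (2 * 65) = 122.5 um

122.5 um


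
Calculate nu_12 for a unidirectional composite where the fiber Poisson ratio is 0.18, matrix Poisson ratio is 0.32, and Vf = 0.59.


nu_12 = nu_f*Vf + nu_m*(1-Vf) = 0.18*0.59 + 0.32*0.41 = 0.2374

0.2374


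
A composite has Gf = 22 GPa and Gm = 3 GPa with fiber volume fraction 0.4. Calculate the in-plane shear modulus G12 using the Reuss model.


1/G12 = Vf/Gf + (1-Vf)/Gm = 0.4/22 + 0.6/3
G12 = 4.58 GPa

4.58 GPa


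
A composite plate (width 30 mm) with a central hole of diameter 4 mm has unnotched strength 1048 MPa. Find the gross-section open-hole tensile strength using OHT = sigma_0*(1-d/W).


OHT = sigma_0*(1-d/W) = 1048*(1-4/30) = 908.3 MPa

908.3 MPa


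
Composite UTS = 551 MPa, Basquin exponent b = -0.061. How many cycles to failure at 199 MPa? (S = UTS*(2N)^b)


N = 0.5 * (S/UTS)^(1/b) = 0.5 * (199/551)^(1/-0.061) = 8.9077e+06 cycles

8.9077e+06 cycles


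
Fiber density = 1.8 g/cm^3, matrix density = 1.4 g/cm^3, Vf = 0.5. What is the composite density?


rho_c = rho_f*Vf + rho_m*(1-Vf) = 1.8*0.5 + 1.4*0.5 = 1.6 g/cm^3

1.6 g/cm^3


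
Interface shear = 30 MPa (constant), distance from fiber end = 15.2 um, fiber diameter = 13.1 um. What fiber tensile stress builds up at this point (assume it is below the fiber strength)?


Force balance: sigma_f * (pi*d^2/4) = tau * (pi*d) * x  ->  sigma_f = 4 * tau * x / d
sigma_f = 4 * 30 * 15.2 / 13.1 = 139.2 MPa

139.2 MPa


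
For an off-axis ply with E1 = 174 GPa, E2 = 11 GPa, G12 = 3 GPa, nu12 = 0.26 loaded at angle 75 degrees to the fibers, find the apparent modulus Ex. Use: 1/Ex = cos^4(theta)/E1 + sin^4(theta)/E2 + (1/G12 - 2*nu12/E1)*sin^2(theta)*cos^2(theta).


cos^4(75) = 0.004487, sin^4(75) = 0.870513, sin^2(75)*cos^2(75) = 0.0625
1/G12 - 2*nu12/E1 = 1/3 - 2*0.26/174 = 0.330345 GPa^-1
1/Ex = 0.004487/174 + 0.870513/11 + 0.330345*0.0625 = 0.0998099 GPa^-1
Ex = 10.02 GPa

10.02 GPa


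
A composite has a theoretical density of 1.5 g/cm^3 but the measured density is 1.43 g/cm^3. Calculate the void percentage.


Void% = (rho_theo - rho_actual)/rho_theo * 100 = (1.5 - 1.43)/1.5 * 100 = 4.67%

4.67%


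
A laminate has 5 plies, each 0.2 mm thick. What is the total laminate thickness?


h = n * t_ply = 5 * 0.2 = 1.0 mm

1.0 mm


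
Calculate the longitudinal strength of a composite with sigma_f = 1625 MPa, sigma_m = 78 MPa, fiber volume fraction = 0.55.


sigma_1 = sigma_f*Vf + sigma_m*(1-Vf) = 1625*0.55 + 78*0.45 = 928.9 MPa

928.9 MPa


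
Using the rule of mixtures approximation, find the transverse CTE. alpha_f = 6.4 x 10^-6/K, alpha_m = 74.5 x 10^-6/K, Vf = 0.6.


alpha_2 = alpha_f*Vf + alpha_m*(1-Vf) = 6.4*0.6 + 74.5*0.4 = 33.6 x 10^-6/K

33.6 x 10^-6/K


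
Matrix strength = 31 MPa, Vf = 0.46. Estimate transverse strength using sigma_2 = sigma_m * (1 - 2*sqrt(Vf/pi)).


factor = 1 - 2*sqrt(0.46/pi) = 0.2347
sigma_2 = 31 * 0.2347 = 7.28 MPa

7.28 MPa


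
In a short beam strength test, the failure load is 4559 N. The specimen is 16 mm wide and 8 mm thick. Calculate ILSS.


ILSS = 3F/(4bh) = 3*4559/(4*16*8) = 26.71 MPa

26.71 MPa


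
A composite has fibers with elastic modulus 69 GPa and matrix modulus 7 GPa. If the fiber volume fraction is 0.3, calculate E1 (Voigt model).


E1 = Ef*Vf + Em*(1-Vf) = 69*0.3 + 7*0.7 = 25.6 GPa

25.6 GPa


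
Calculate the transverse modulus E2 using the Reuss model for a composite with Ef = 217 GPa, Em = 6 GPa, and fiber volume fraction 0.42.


1/E2 = Vf/Ef + (1-Vf)/Em = 0.42/217 + 0.58/6
E2 = 10.14 GPa

10.14 GPa


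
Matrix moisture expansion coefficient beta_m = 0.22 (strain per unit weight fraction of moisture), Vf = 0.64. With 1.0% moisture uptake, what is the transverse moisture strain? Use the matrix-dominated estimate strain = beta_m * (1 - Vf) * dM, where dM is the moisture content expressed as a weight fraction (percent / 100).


dM = 1.0/100 = 0.01
strain = beta_m * (1-Vf) * dM = 0.22 * 0.36 * 0.01 = 0.000792

0.000792


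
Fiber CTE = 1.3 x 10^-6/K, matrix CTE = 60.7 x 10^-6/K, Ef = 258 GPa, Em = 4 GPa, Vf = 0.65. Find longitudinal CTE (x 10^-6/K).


E1 = Ef*Vf + Em*(1-Vf) = 169.1
alpha_1 = (alpha_f*Ef*Vf + alpha_m*Em*(1-Vf))/E1 = 1.79 x 10^-6/K

1.79 x 10^-6/K


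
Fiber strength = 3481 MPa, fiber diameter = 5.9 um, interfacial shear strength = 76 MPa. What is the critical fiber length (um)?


Lc = sigma_f * d / (2 * tau_i) = 3481 * 5.9 / (2 * 76) = 135.1 um

135.1 um


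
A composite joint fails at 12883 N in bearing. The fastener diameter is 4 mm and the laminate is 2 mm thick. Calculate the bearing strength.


sigma_br = F/(d*h) = 12883/(4*2) = 1610.4 MPa

1610.4 MPa


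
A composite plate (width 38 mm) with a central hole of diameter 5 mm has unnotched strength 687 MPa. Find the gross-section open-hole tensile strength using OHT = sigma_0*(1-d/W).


OHT = sigma_0*(1-d/W) = 687*(1-5/38) = 596.6 MPa

596.6 MPa


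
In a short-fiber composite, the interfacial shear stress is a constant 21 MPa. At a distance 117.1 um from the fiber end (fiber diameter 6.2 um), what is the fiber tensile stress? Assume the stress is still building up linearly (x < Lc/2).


Force balance: sigma_f * (pi*d^2/4) = tau * (pi*d) * x  ->  sigma_f = 4 * tau * x / d
sigma_f = 4 * 21 * 117.1 / 6.2 = 1586.5 MPa

1586.5 MPa


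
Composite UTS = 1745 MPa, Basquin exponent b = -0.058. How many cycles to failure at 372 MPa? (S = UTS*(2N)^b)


N = 0.5 * (S/UTS)^(1/b) = 0.5 * (372/1745)^(1/-0.058) = 1.8719e+11 cycles

1.8719e+11 cycles


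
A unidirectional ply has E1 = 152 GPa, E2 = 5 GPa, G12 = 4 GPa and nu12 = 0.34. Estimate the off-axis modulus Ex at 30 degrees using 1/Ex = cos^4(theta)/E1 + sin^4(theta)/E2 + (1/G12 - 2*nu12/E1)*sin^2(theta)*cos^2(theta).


cos^4(30) = 0.5625, sin^4(30) = 0.0625, sin^2(30)*cos^2(30) = 0.1875
1/G12 - 2*nu12/E1 = 1/4 - 2*0.34/152 = 0.245526 GPa^-1
1/Ex = 0.5625/152 + 0.0625/5 + 0.245526*0.1875 = 0.0622368 GPa^-1
Ex = 16.07 GPa

16.07 GPa


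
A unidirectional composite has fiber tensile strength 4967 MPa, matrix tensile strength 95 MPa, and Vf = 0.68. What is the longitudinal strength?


sigma_1 = sigma_f*Vf + sigma_m*(1-Vf) = 4967*0.68 + 95*0.32 = 3408.0 MPa

3408.0 MPa


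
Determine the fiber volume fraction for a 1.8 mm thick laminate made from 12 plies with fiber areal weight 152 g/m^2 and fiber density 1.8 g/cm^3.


Vf = n * FAW / (rho_f * h * 1000) = 12 * 152 / (1.8 * 1.8 * 1000) = 0.563

0.563


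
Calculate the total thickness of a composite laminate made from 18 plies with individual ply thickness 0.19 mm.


h = n * t_ply = 18 * 0.19 = 3.42 mm

3.42 mm


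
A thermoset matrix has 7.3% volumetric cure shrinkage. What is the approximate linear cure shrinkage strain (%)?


Linear shrinkage ≈ vol_shrink/3 = 7.3/3 = 2.433%

2.433%


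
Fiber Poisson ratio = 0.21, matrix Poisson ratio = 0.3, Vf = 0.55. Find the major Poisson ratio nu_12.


nu_12 = nu_f*Vf + nu_m*(1-Vf) = 0.21*0.55 + 0.3*0.45 = 0.2505

0.2505


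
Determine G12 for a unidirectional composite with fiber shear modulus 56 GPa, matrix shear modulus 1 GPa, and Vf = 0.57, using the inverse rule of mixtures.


1/G12 = Vf/Gf + (1-Vf)/Gm = 0.57/56 + 0.43/1
G12 = 2.27 GPa

2.27 GPa


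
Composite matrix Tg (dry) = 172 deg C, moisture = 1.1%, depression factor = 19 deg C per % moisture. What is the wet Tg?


Tg_wet = Tg_dry - k*moisture = 172 - 19*1.1 = 151.1 deg C

151.1 deg C


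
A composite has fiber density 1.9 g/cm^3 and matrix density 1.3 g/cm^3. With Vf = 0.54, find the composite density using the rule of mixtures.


rho_c = rho_f*Vf + rho_m*(1-Vf) = 1.9*0.54 + 1.3*0.46 = 1.624 g/cm^3

1.624 g/cm^3


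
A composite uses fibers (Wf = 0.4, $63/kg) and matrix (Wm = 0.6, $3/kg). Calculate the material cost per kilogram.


Cost = cost_f*Wf + cost_m*Wm = 63*0.4 + 3*0.6 = $27.0/kg

$27.0/kg


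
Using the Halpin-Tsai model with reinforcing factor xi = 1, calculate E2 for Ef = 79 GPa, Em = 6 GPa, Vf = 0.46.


eta = (Ef/Em - 1)/(Ef/Em + xi) = (13.1667 - 1)/(13.1667 + 1) = 0.8588
E2 = Em*(1+xi*eta*Vf)/(1-eta*Vf) = 13.84 GPa

13.84 GPa


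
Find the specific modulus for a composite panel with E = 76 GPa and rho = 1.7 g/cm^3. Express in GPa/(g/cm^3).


Specific stiffness = E/rho = 76/1.7 = 44.7 GPa/(g/cm^3)

44.7 GPa/(g/cm^3)


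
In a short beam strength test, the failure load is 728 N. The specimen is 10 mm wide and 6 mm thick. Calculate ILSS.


ILSS = 3F/(4bh) = 3*728/(4*10*6) = 9.1 MPa

9.1 MPa


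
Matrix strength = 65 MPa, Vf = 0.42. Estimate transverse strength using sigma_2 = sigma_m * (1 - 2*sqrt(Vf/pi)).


factor = 1 - 2*sqrt(0.42/pi) = 0.2687
sigma_2 = 65 * 0.2687 = 17.47 MPa

17.47 MPa


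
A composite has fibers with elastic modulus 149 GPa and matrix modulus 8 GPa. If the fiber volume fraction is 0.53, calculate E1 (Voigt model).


E1 = Ef*Vf + Em*(1-Vf) = 149*0.53 + 8*0.47 = 82.73 GPa

82.73 GPa


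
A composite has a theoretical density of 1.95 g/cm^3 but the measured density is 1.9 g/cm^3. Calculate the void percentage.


Void% = (rho_theo - rho_actual)/rho_theo * 100 = (1.95 - 1.9)/1.95 * 100 = 2.56%

2.56%


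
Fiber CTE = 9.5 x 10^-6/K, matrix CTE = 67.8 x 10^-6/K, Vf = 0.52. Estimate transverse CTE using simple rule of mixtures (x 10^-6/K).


alpha_2 = alpha_f*Vf + alpha_m*(1-Vf) = 9.5*0.52 + 67.8*0.48 = 37.5 x 10^-6/K

37.5 x 10^-6/K


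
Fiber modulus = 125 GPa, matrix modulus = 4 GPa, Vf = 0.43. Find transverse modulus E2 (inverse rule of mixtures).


1/E2 = Vf/Ef + (1-Vf)/Em = 0.43/125 + 0.57/4
E2 = 6.85 GPa

6.85 GPa


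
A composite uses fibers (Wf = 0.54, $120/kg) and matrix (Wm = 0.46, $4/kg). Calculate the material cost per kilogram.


Cost = cost_f*Wf + cost_m*Wm = 120*0.54 + 4*0.46 = $66.64/kg

$66.64/kg


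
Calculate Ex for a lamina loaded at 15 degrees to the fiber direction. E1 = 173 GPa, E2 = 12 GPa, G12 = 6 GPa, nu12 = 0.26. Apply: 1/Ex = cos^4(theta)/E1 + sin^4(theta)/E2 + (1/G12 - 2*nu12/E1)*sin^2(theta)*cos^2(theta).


cos^4(15) = 0.870513, sin^4(15) = 0.004487, sin^2(15)*cos^2(15) = 0.0625
1/G12 - 2*nu12/E1 = 1/6 - 2*0.26/173 = 0.163661 GPa^-1
1/Ex = 0.870513/173 + 0.004487/12 + 0.163661*0.0625 = 0.0156346 GPa^-1
Ex = 63.96 GPa

63.96 GPa


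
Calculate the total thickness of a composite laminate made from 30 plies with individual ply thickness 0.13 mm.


h = n * t_ply = 30 * 0.13 = 3.9 mm

3.9 mm


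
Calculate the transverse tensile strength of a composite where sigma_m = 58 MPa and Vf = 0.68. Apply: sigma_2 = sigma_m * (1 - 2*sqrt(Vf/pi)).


factor = 1 - 2*sqrt(0.68/pi) = 0.0695
sigma_2 = 58 * 0.0695 = 4.03 MPa

4.03 MPa


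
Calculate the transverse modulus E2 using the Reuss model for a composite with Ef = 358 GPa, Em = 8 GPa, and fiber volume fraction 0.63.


1/E2 = Vf/Ef + (1-Vf)/Em = 0.63/358 + 0.37/8
E2 = 20.83 GPa

20.83 GPa


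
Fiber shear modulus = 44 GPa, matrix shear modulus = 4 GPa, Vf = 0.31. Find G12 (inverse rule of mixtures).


1/G12 = Vf/Gf + (1-Vf)/Gm = 0.31/44 + 0.69/4
G12 = 5.57 GPa

5.57 GPa


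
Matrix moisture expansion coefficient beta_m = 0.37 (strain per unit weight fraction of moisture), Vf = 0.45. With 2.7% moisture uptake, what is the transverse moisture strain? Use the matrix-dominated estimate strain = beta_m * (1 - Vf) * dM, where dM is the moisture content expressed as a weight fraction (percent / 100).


dM = 2.7/100 = 0.027
strain = beta_m * (1-Vf) * dM = 0.37 * 0.55 * 0.027 = 0.0054945

0.0054945


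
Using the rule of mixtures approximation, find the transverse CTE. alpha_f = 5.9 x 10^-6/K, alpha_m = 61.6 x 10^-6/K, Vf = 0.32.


alpha_2 = alpha_f*Vf + alpha_m*(1-Vf) = 5.9*0.32 + 61.6*0.68 = 43.8 x 10^-6/K

43.8 x 10^-6/K


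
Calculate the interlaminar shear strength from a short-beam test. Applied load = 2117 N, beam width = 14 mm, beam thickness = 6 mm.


ILSS = 3F/(4bh) = 3*2117/(4*14*6) = 18.9 MPa

18.9 MPa


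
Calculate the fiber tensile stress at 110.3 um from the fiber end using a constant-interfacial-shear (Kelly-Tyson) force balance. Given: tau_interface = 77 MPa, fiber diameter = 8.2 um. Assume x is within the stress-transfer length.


Force balance: sigma_f * (pi*d^2/4) = tau * (pi*d) * x  ->  sigma_f = 4 * tau * x / d
sigma_f = 4 * 77 * 110.3 / 8.2 = 4143.0 MPa

4143.0 MPa


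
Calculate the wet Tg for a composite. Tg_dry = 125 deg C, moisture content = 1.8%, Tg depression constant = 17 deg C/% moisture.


Tg_wet = Tg_dry - k*moisture = 125 - 17*1.8 = 94.4 deg C

94.4 deg C


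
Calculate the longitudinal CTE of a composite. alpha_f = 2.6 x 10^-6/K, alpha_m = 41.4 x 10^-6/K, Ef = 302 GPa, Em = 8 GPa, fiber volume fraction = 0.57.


E1 = Ef*Vf + Em*(1-Vf) = 175.58
alpha_1 = (alpha_f*Ef*Vf + alpha_m*Em*(1-Vf))/E1 = 3.36 x 10^-6/K

3.36 x 10^-6/K


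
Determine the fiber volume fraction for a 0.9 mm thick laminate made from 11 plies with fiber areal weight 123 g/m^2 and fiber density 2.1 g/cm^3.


Vf = n * FAW / (rho_f * h * 1000) = 11 * 123 / (2.1 * 0.9 * 1000) = 0.7159

0.7159


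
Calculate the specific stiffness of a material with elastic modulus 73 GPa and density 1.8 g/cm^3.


Specific stiffness = E/rho = 73/1.8 = 40.6 GPa/(g/cm^3)

40.6 GPa/(g/cm^3)


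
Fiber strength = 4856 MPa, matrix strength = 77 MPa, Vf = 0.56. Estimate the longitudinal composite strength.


sigma_1 = sigma_f*Vf + sigma_m*(1-Vf) = 4856*0.56 + 77*0.44 = 2753.2 MPa

2753.2 MPa


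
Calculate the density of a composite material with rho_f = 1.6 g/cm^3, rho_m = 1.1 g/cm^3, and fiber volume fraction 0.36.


rho_c = rho_f*Vf + rho_m*(1-Vf) = 1.6*0.36 + 1.1*0.64 = 1.28 g/cm^3

1.28 g/cm^3


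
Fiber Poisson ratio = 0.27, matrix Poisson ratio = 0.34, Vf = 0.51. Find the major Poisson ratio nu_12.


nu_12 = nu_f*Vf + nu_m*(1-Vf) = 0.27*0.51 + 0.34*0.49 = 0.3043

0.3043


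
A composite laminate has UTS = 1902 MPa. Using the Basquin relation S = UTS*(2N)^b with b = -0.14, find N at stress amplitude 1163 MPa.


N = 0.5 * (S/UTS)^(1/b) = 0.5 * (1163/1902)^(1/-0.14) = 16.7843 cycles

16.7843 cycles


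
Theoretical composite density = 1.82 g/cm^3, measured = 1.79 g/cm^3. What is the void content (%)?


Void% = (rho_theo - rho_actual)/rho_theo * 100 = (1.82 - 1.79)/1.82 * 100 = 1.65%

1.65%


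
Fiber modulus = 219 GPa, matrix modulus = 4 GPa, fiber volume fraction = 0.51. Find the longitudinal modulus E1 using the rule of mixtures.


E1 = Ef*Vf + Em*(1-Vf) = 219*0.51 + 4*0.49 = 113.65 GPa

113.65 GPa


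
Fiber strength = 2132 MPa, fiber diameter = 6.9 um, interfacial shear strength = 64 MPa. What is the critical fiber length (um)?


Lc = sigma_f * d / (2 * tau_i) = 2132 * 6.9 / (2 * 64) = 114.9 um

114.9 um


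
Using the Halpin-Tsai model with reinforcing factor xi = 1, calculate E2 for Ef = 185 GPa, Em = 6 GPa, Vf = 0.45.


eta = (Ef/Em - 1)/(Ef/Em + xi) = (30.8333 - 1)/(30.8333 + 1) = 0.9372
E2 = Em*(1+xi*eta*Vf)/(1-eta*Vf) = 14.75 GPa

14.75 GPa


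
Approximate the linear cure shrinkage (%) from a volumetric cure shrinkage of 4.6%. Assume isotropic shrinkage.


Linear shrinkage ≈ vol_shrink/3 = 4.6/3 = 1.533%

1.533%


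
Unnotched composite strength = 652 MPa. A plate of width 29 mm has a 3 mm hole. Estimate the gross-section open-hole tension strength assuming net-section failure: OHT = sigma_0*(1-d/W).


OHT = sigma_0*(1-d/W) = 652*(1-3/29) = 584.6 MPa

584.6 MPa


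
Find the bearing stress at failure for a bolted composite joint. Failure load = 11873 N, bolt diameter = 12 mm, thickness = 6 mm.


sigma_br = F/(d*h) = 11873/(12*6) = 164.9 MPa

164.9 MPa


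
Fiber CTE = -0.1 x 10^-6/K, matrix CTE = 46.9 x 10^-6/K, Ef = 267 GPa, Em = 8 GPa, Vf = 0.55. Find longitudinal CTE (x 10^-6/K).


E1 = Ef*Vf + Em*(1-Vf) = 150.45
alpha_1 = (alpha_f*Ef*Vf + alpha_m*Em*(1-Vf))/E1 = 1.02 x 10^-6/K

1.02 x 10^-6/K


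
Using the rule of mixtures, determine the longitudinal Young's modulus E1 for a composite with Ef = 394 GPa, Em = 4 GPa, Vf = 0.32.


E1 = Ef*Vf + Em*(1-Vf) = 394*0.32 + 4*0.68 = 128.8 GPa

128.8 GPa


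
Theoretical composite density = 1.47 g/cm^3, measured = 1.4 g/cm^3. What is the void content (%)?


Void% = (rho_theo - rho_actual)/rho_theo * 100 = (1.47 - 1.4)/1.47 * 100 = 4.76%

4.76%


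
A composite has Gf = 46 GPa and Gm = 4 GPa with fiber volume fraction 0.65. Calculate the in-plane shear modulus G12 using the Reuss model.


1/G12 = Vf/Gf + (1-Vf)/Gm = 0.65/46 + 0.35/4
G12 = 9.84 GPa

9.84 GPa


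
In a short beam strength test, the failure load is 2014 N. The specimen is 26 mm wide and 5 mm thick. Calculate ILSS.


ILSS = 3F/(4bh) = 3*2014/(4*26*5) = 11.62 MPa

11.62 MPa


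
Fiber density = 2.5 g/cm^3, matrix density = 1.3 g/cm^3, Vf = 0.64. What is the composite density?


rho_c = rho_f*Vf + rho_m*(1-Vf) = 2.5*0.64 + 1.3*0.36 = 2.068 g/cm^3

2.068 g/cm^3


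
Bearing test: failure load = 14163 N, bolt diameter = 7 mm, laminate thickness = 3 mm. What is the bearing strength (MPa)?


sigma_br = F/(d*h) = 14163/(7*3) = 674.4 MPa

674.4 MPa


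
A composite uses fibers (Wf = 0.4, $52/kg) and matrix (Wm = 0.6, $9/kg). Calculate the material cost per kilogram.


Cost = cost_f*Wf + cost_m*Wm = 52*0.4 + 9*0.6 = $26.2/kg

$26.2/kg


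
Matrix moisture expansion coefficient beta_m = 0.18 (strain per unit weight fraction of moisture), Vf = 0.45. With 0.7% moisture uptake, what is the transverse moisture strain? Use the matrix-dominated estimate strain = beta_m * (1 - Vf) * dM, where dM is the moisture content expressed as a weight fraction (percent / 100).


dM = 0.7/100 = 0.007
strain = beta_m * (1-Vf) * dM = 0.18 * 0.55 * 0.007 = 0.000693

0.000693


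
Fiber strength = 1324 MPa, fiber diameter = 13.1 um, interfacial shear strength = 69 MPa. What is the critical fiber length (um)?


Lc = sigma_f * d / (2 * tau_i) = 1324 * 13.1 / (2 * 69) = 125.7 um

125.7 um


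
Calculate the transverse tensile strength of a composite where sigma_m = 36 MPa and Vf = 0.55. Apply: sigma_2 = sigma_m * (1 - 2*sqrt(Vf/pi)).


factor = 1 - 2*sqrt(0.55/pi) = 0.1632
sigma_2 = 36 * 0.1632 = 5.87 MPa

5.87 MPa


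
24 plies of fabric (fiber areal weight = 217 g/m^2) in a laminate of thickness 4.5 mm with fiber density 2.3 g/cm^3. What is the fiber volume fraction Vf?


Vf = n * FAW / (rho_f * h * 1000) = 24 * 217 / (2.3 * 4.5 * 1000) = 0.5032

0.5032


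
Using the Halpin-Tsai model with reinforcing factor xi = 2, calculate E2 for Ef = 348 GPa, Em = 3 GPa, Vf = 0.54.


eta = (Ef/Em - 1)/(Ef/Em + xi) = (116.0 - 1)/(116.0 + 2) = 0.9746
E2 = Em*(1+xi*eta*Vf)/(1-eta*Vf) = 13.0 GPa

13.0 GPa


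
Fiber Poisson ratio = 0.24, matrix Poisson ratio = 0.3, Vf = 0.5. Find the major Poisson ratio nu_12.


nu_12 = nu_f*Vf + nu_m*(1-Vf) = 0.24*0.5 + 0.3*0.5 = 0.27

0.27


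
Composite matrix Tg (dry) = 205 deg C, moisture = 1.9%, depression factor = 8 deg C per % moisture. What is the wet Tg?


Tg_wet = Tg_dry - k*moisture = 205 - 8*1.9 = 189.8 deg C

189.8 deg C


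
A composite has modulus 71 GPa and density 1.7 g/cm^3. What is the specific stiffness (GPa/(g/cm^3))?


Specific stiffness = E/rho = 71/1.7 = 41.8 GPa/(g/cm^3)

41.8 GPa/(g/cm^3)


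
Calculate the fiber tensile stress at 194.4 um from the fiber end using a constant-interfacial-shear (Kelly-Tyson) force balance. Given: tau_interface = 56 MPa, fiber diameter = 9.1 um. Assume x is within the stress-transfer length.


Force balance: sigma_f * (pi*d^2/4) = tau * (pi*d) * x  ->  sigma_f = 4 * tau * x / d
sigma_f = 4 * 56 * 194.4 / 9.1 = 4785.2 MPa

4785.2 MPa


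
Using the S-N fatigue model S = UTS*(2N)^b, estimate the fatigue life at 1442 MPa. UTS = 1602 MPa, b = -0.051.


N = 0.5 * (S/UTS)^(1/b) = 0.5 * (1442/1602)^(1/-0.051) = 3.9355 cycles

3.9355 cycles


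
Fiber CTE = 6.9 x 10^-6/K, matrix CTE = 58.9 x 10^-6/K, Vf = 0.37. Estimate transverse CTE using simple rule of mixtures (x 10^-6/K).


alpha_2 = alpha_f*Vf + alpha_m*(1-Vf) = 6.9*0.37 + 58.9*0.63 = 39.7 x 10^-6/K

39.7 x 10^-6/K


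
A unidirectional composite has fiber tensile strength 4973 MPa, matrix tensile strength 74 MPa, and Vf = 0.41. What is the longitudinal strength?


sigma_1 = sigma_f*Vf + sigma_m*(1-Vf) = 4973*0.41 + 74*0.59 = 2082.6 MPa

2082.6 MPa


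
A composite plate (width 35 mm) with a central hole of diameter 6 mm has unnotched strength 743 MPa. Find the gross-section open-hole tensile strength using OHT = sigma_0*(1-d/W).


OHT = sigma_0*(1-d/W) = 743*(1-6/35) = 615.6 MPa

615.6 MPa


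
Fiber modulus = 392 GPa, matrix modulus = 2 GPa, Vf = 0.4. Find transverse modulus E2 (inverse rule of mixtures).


1/E2 = Vf/Ef + (1-Vf)/Em = 0.4/392 + 0.6/2
E2 = 3.32 GPa

3.32 GPa


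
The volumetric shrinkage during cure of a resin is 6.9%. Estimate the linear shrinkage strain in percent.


Linear shrinkage ≈ vol_shrink/3 = 6.9/3 = 2.3%

2.3%


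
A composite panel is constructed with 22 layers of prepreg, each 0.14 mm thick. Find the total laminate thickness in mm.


h = n * t_ply = 22 * 0.14 = 3.08 mm

3.08 mm


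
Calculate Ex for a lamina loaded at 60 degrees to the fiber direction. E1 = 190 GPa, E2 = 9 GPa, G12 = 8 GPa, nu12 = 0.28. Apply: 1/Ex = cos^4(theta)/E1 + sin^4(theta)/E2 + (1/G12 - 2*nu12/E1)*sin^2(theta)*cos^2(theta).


cos^4(60) = 0.0625, sin^4(60) = 0.5625, sin^2(60)*cos^2(60) = 0.1875
1/G12 - 2*nu12/E1 = 1/8 - 2*0.28/190 = 0.122053 GPa^-1
1/Ex = 0.0625/190 + 0.5625/9 + 0.122053*0.1875 = 0.0857138 GPa^-1
Ex = 11.67 GPa

11.67 GPa


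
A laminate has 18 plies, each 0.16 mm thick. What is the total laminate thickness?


h = n * t_ply = 18 * 0.16 = 2.88 mm

2.88 mm


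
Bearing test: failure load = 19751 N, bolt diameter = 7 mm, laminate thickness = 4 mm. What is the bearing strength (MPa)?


sigma_br = F/(d*h) = 19751/(7*4) = 705.4 MPa

705.4 MPa


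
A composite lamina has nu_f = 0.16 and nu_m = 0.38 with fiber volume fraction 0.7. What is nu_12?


nu_12 = nu_f*Vf + nu_m*(1-Vf) = 0.16*0.7 + 0.38*0.3 = 0.226

0.226


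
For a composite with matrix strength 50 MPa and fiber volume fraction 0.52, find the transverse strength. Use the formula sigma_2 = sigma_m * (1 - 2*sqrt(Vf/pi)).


factor = 1 - 2*sqrt(0.52/pi) = 0.1863
sigma_2 = 50 * 0.1863 = 9.32 MPa

9.32 MPa


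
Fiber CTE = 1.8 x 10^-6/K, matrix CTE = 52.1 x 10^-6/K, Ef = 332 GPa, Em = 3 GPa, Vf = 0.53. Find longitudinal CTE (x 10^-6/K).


E1 = Ef*Vf + Em*(1-Vf) = 177.37
alpha_1 = (alpha_f*Ef*Vf + alpha_m*Em*(1-Vf))/E1 = 2.2 x 10^-6/K

2.2 x 10^-6/K


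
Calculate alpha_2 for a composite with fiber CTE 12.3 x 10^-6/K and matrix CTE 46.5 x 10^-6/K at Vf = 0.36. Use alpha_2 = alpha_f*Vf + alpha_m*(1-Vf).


alpha_2 = alpha_f*Vf + alpha_m*(1-Vf) = 12.3*0.36 + 46.5*0.64 = 34.2 x 10^-6/K

34.2 x 10^-6/K


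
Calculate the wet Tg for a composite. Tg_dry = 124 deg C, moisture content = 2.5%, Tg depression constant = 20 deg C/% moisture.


Tg_wet = Tg_dry - k*moisture = 124 - 20*2.5 = 74.0 deg C

74.0 deg C


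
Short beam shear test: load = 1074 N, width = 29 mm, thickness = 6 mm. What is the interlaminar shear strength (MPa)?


ILSS = 3F/(4bh) = 3*1074/(4*29*6) = 4.63 MPa

4.63 MPa


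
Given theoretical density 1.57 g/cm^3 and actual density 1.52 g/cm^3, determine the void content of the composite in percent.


Void% = (rho_theo - rho_actual)/rho_theo * 100 = (1.57 - 1.52)/1.57 * 100 = 3.18%

3.18%


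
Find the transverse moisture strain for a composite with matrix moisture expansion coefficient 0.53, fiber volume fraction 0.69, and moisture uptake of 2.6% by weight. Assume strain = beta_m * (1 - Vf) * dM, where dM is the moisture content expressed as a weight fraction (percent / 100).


dM = 2.6/100 = 0.026
strain = beta_m * (1-Vf) * dM = 0.53 * 0.31 * 0.026 = 0.0042718

0.0042718


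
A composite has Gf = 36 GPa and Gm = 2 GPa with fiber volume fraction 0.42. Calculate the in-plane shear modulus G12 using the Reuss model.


1/G12 = Vf/Gf + (1-Vf)/Gm = 0.42/36 + 0.58/2
G12 = 3.31 GPa

3.31 GPa


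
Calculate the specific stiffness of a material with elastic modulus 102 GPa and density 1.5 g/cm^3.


Specific stiffness = E/rho = 102/1.5 = 68.0 GPa/(g/cm^3)

68.0 GPa/(g/cm^3)


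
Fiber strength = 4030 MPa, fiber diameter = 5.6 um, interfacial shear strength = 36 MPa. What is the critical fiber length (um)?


Lc = sigma_f * d / (2 * tau_i) = 4030 * 5.6 / (2 * 36) = 313.4 um

313.4 um


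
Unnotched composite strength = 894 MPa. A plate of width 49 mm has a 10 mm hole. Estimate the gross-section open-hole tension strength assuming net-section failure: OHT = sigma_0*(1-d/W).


OHT = sigma_0*(1-d/W) = 894*(1-10/49) = 711.6 MPa

711.6 MPa


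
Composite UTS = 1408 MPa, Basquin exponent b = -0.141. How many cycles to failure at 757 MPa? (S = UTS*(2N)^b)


N = 0.5 * (S/UTS)^(1/b) = 0.5 * (757/1408)^(1/-0.141) = 40.7723 cycles

40.7723 cycles


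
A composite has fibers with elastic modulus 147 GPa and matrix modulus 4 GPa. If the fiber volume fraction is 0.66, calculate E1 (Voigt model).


E1 = Ef*Vf + Em*(1-Vf) = 147*0.66 + 4*0.34 = 98.38 GPa

98.38 GPa


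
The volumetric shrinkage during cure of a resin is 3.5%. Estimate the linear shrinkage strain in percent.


Linear shrinkage ≈ vol_shrink/3 = 3.5/3 = 1.167%

1.167%


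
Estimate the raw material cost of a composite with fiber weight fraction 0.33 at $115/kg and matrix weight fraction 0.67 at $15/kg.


Cost = cost_f*Wf + cost_m*Wm = 115*0.33 + 15*0.67 = $48.0/kg

$48.0/kg


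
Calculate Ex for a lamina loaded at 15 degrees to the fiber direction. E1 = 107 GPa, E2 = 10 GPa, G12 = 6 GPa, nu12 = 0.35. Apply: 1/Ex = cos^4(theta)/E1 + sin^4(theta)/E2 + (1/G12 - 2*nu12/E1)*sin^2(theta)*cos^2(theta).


cos^4(15) = 0.870513, sin^4(15) = 0.004487, sin^2(15)*cos^2(15) = 0.0625
1/G12 - 2*nu12/E1 = 1/6 - 2*0.35/107 = 0.160125 GPa^-1
1/Ex = 0.870513/107 + 0.004487/10 + 0.160125*0.0625 = 0.0185922 GPa^-1
Ex = 53.79 GPa

53.79 GPa


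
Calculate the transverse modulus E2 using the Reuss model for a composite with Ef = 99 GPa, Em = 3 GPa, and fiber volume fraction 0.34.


1/E2 = Vf/Ef + (1-Vf)/Em = 0.34/99 + 0.66/3
E2 = 4.48 GPa

4.48 GPa


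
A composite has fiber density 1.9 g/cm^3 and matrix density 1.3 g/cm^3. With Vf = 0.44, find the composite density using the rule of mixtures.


rho_c = rho_f*Vf + rho_m*(1-Vf) = 1.9*0.44 + 1.3*0.56 = 1.564 g/cm^3

1.564 g/cm^3


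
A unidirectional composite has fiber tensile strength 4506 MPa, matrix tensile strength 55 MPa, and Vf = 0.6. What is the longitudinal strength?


sigma_1 = sigma_f*Vf + sigma_m*(1-Vf) = 4506*0.6 + 55*0.4 = 2725.6 MPa

2725.6 MPa


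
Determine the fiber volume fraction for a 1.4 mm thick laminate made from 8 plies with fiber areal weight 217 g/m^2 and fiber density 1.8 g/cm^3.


Vf = n * FAW / (rho_f * h * 1000) = 8 * 217 / (1.8 * 1.4 * 1000) = 0.6889

0.6889


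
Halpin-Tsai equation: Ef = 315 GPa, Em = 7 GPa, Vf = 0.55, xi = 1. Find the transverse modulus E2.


eta = (Ef/Em - 1)/(Ef/Em + xi) = (45.0 - 1)/(45.0 + 1) = 0.9565
E2 = Em*(1+xi*eta*Vf)/(1-eta*Vf) = 22.54 GPa

22.54 GPa


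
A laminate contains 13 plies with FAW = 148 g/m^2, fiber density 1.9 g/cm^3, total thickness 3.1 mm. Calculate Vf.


Vf = n * FAW / (rho_f * h * 1000) = 13 * 148 / (1.9 * 3.1 * 1000) = 0.3267

0.3267


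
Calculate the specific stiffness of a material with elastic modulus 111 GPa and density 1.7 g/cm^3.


Specific stiffness = E/rho = 111/1.7 = 65.3 GPa/(g/cm^3)

65.3 GPa/(g/cm^3)


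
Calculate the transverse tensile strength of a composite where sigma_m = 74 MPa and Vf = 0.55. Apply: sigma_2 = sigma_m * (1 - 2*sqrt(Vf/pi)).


factor = 1 - 2*sqrt(0.55/pi) = 0.1632
sigma_2 = 74 * 0.1632 = 12.07 MPa

12.07 MPa


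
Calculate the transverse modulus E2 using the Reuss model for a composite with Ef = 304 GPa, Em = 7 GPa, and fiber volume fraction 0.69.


1/E2 = Vf/Ef + (1-Vf)/Em = 0.69/304 + 0.31/7
E2 = 21.48 GPa

21.48 GPa


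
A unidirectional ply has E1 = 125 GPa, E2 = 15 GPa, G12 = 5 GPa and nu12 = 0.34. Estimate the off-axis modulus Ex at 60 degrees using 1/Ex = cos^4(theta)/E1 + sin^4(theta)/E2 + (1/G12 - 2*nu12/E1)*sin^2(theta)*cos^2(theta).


cos^4(60) = 0.0625, sin^4(60) = 0.5625, sin^2(60)*cos^2(60) = 0.1875
1/G12 - 2*nu12/E1 = 1/5 - 2*0.34/125 = 0.19456 GPa^-1
1/Ex = 0.0625/125 + 0.5625/15 + 0.19456*0.1875 = 0.07448 GPa^-1
Ex = 13.43 GPa

13.43 GPa


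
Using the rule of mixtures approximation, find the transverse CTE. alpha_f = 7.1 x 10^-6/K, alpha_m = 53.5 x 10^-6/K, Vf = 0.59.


alpha_2 = alpha_f*Vf + alpha_m*(1-Vf) = 7.1*0.59 + 53.5*0.41 = 26.1 x 10^-6/K

26.1 x 10^-6/K


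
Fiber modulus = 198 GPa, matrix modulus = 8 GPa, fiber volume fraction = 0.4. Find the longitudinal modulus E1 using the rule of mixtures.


E1 = Ef*Vf + Em*(1-Vf) = 198*0.4 + 8*0.6 = 84.0 GPa

84.0 GPa


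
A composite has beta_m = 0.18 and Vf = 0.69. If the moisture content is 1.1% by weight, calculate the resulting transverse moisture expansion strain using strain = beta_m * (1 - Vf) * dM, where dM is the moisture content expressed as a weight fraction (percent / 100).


dM = 1.1/100 = 0.011
strain = beta_m * (1-Vf) * dM = 0.18 * 0.31 * 0.011 = 0.0006138

0.0006138


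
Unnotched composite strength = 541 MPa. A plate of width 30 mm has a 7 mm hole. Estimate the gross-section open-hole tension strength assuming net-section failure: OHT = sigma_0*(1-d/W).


OHT = sigma_0*(1-d/W) = 541*(1-7/30) = 414.8 MPa

414.8 MPa


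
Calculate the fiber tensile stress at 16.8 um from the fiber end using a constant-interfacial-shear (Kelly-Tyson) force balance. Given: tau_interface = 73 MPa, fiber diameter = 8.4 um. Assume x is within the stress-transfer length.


Force balance: sigma_f * (pi*d^2/4) = tau * (pi*d) * x  ->  sigma_f = 4 * tau * x / d
sigma_f = 4 * 73 * 16.8 / 8.4 = 584.0 MPa

584.0 MPa


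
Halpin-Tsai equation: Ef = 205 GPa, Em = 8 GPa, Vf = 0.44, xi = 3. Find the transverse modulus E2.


eta = (Ef/Em - 1)/(Ef/Em + xi) = (25.625 - 1)/(25.625 + 3) = 0.8603
E2 = Em*(1+xi*eta*Vf)/(1-eta*Vf) = 27.49 GPa

27.49 GPa


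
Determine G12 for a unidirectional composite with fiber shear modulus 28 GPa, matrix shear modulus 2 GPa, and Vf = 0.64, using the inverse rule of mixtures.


1/G12 = Vf/Gf + (1-Vf)/Gm = 0.64/28 + 0.36/2
G12 = 4.93 GPa

4.93 GPa


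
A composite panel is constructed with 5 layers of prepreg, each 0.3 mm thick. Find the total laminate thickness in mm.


h = n * t_ply = 5 * 0.3 = 1.5 mm

1.5 mm


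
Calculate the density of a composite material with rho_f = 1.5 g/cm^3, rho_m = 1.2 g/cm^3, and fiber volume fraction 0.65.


rho_c = rho_f*Vf + rho_m*(1-Vf) = 1.5*0.65 + 1.2*0.35 = 1.395 g/cm^3

1.395 g/cm^3


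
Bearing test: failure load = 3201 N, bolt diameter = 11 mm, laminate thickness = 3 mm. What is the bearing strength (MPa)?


sigma_br = F/(d*h) = 3201/(11*3) = 97.0 MPa

97.0 MPa


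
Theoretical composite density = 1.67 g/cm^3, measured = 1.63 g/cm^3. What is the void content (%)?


Void% = (rho_theo - rho_actual)/rho_theo * 100 = (1.67 - 1.63)/1.67 * 100 = 2.4%

2.4%


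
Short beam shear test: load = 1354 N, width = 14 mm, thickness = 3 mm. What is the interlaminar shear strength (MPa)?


ILSS = 3F/(4bh) = 3*1354/(4*14*3) = 24.18 MPa

24.18 MPa


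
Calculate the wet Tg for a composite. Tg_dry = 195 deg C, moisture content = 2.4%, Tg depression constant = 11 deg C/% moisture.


Tg_wet = Tg_dry - k*moisture = 195 - 11*2.4 = 168.6 deg C

168.6 deg C


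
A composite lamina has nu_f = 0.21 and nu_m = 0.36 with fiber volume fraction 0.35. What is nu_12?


nu_12 = nu_f*Vf + nu_m*(1-Vf) = 0.21*0.35 + 0.36*0.65 = 0.3075

0.3075


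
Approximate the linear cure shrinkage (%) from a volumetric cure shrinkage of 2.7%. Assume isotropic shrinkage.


Linear shrinkage ≈ vol_shrink/3 = 2.7/3 = 0.9%

0.9%


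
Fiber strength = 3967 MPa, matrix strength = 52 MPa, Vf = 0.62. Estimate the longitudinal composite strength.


sigma_1 = sigma_f*Vf + sigma_m*(1-Vf) = 3967*0.62 + 52*0.38 = 2479.3 MPa

2479.3 MPa


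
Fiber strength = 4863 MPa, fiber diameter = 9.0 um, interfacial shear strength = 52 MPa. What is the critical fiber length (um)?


Lc = sigma_f * d / (2 * tau_i) = 4863 * 9.0 / (2 * 52) = 420.8 um

420.8 um


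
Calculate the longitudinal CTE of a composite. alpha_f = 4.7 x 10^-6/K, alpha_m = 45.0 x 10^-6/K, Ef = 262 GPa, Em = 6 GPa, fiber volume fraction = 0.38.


E1 = Ef*Vf + Em*(1-Vf) = 103.28
alpha_1 = (alpha_f*Ef*Vf + alpha_m*Em*(1-Vf))/E1 = 6.15 x 10^-6/K

6.15 x 10^-6/K


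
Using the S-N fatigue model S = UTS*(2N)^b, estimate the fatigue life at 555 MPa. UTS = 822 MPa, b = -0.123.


N = 0.5 * (S/UTS)^(1/b) = 0.5 * (555/822)^(1/-0.123) = 12.1840 cycles

12.1840 cycles


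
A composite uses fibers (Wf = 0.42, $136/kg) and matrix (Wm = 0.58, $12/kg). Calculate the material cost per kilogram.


Cost = cost_f*Wf + cost_m*Wm = 136*0.42 + 12*0.58 = $64.08/kg

$64.08/kg


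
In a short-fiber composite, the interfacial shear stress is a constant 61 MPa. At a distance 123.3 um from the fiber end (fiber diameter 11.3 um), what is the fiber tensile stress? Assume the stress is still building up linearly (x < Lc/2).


Force balance: sigma_f * (pi*d^2/4) = tau * (pi*d) * x  ->  sigma_f = 4 * tau * x / d
sigma_f = 4 * 61 * 123.3 / 11.3 = 2662.4 MPa

2662.4 MPa


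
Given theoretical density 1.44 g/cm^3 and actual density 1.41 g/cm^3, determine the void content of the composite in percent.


Void% = (rho_theo - rho_actual)/rho_theo * 100 = (1.44 - 1.41)/1.44 * 100 = 2.08%

2.08%


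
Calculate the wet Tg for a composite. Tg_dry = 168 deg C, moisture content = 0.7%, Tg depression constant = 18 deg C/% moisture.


Tg_wet = Tg_dry - k*moisture = 168 - 18*0.7 = 155.4 deg C

155.4 deg C


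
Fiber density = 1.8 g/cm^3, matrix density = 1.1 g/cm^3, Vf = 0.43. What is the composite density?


rho_c = rho_f*Vf + rho_m*(1-Vf) = 1.8*0.43 + 1.1*0.57 = 1.401 g/cm^3

1.401 g/cm^3


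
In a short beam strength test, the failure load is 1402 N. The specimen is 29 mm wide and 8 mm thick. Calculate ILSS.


ILSS = 3F/(4bh) = 3*1402/(4*29*8) = 4.53 MPa

4.53 MPa


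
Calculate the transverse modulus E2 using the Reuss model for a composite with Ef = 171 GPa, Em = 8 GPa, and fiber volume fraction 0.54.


1/E2 = Vf/Ef + (1-Vf)/Em = 0.54/171 + 0.46/8
E2 = 16.49 GPa

16.49 GPa


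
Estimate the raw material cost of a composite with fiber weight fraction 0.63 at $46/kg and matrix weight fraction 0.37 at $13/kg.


Cost = cost_f*Wf + cost_m*Wm = 46*0.63 + 13*0.37 = $33.79/kg

$33.79/kg


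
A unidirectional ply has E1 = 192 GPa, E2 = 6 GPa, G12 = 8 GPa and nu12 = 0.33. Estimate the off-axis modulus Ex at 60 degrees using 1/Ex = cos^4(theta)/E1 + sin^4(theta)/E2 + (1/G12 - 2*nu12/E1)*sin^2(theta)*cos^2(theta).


cos^4(60) = 0.0625, sin^4(60) = 0.5625, sin^2(60)*cos^2(60) = 0.1875
1/G12 - 2*nu12/E1 = 1/8 - 2*0.33/192 = 0.121563 GPa^-1
1/Ex = 0.0625/192 + 0.5625/6 + 0.121563*0.1875 = 0.1168685 GPa^-1
Ex = 8.56 GPa

8.56 GPa


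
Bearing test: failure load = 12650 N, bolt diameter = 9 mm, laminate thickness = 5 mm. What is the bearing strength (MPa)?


sigma_br = F/(d*h) = 12650/(9*5) = 281.1 MPa

281.1 MPa


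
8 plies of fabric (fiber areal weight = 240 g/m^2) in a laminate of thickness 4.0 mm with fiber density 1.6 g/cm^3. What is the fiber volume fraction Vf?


Vf = n * FAW / (rho_f * h * 1000) = 8 * 240 / (1.6 * 4.0 * 1000) = 0.3

0.3


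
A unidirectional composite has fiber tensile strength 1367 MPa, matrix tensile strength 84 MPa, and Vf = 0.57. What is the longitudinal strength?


sigma_1 = sigma_f*Vf + sigma_m*(1-Vf) = 1367*0.57 + 84*0.43 = 815.3 MPa

815.3 MPa


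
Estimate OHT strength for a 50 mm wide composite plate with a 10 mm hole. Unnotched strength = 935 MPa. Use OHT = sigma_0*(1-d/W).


OHT = sigma_0*(1-d/W) = 935*(1-10/50) = 748.0 MPa

748.0 MPa


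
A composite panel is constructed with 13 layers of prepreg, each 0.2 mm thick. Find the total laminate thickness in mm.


h = n * t_ply = 13 * 0.2 = 2.6 mm

2.6 mm


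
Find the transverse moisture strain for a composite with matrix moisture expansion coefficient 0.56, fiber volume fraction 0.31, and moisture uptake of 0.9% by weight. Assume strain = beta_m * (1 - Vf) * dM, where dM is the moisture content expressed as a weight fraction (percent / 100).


dM = 0.9/100 = 0.009
strain = beta_m * (1-Vf) * dM = 0.56 * 0.69 * 0.009 = 0.0034776

0.0034776


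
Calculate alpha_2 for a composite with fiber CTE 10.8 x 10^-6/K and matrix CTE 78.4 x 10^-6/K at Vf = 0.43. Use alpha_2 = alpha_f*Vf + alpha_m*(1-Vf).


alpha_2 = alpha_f*Vf + alpha_m*(1-Vf) = 10.8*0.43 + 78.4*0.57 = 49.3 x 10^-6/K

49.3 x 10^-6/K


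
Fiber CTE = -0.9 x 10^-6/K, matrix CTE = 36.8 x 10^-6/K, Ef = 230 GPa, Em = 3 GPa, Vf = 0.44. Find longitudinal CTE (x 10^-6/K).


E1 = Ef*Vf + Em*(1-Vf) = 102.88
alpha_1 = (alpha_f*Ef*Vf + alpha_m*Em*(1-Vf))/E1 = -0.28 x 10^-6/K

-0.28 x 10^-6/K


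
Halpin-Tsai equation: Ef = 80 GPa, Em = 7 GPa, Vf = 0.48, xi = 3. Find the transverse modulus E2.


eta = (Ef/Em - 1)/(Ef/Em + xi) = (11.4286 - 1)/(11.4286 + 3) = 0.7228
E2 = Em*(1+xi*eta*Vf)/(1-eta*Vf) = 21.87 GPa

21.87 GPa


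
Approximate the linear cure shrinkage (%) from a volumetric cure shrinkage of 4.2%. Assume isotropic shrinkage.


Linear shrinkage ≈ vol_shrink/3 = 4.2/3 = 1.4%

1.4%


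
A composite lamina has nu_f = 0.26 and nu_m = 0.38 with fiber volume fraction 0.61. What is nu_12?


nu_12 = nu_f*Vf + nu_m*(1-Vf) = 0.26*0.61 + 0.38*0.39 = 0.3068

0.3068


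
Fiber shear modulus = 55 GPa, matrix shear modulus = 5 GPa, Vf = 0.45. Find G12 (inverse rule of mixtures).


1/G12 = Vf/Gf + (1-Vf)/Gm = 0.45/55 + 0.55/5
G12 = 8.46 GPa

8.46 GPa


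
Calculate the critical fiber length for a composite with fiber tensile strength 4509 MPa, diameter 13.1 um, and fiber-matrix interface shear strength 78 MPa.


Lc = sigma_f * d / (2 * tau_i) = 4509 * 13.1 / (2 * 78) = 378.6 um

378.6 um


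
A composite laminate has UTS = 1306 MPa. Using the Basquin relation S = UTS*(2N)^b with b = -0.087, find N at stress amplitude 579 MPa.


N = 0.5 * (S/UTS)^(1/b) = 0.5 * (579/1306)^(1/-0.087) = 5747.5506 cycles

5747.5506 cycles


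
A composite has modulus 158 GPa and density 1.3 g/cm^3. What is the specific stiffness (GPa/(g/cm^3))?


Specific stiffness = E/rho = 158/1.3 = 121.5 GPa/(g/cm^3)

121.5 GPa/(g/cm^3)


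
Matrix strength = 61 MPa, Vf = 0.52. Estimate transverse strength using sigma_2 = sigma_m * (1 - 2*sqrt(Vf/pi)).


factor = 1 - 2*sqrt(0.52/pi) = 0.1863
sigma_2 = 61 * 0.1863 = 11.37 MPa

11.37 MPa


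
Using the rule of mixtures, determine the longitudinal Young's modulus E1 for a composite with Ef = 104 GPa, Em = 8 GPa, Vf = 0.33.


E1 = Ef*Vf + Em*(1-Vf) = 104*0.33 + 8*0.67 = 39.68 GPa

39.68 GPa


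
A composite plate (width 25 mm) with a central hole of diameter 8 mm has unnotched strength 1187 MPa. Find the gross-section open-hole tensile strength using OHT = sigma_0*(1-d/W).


OHT = sigma_0*(1-d/W) = 1187*(1-8/25) = 807.2 MPa

807.2 MPa


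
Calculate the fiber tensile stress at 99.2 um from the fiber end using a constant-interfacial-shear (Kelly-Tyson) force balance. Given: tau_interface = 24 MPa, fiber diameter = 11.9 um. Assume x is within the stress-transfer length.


Force balance: sigma_f * (pi*d^2/4) = tau * (pi*d) * x  ->  sigma_f = 4 * tau * x / d
sigma_f = 4 * 24 * 99.2 / 11.9 = 800.3 MPa

800.3 MPa
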